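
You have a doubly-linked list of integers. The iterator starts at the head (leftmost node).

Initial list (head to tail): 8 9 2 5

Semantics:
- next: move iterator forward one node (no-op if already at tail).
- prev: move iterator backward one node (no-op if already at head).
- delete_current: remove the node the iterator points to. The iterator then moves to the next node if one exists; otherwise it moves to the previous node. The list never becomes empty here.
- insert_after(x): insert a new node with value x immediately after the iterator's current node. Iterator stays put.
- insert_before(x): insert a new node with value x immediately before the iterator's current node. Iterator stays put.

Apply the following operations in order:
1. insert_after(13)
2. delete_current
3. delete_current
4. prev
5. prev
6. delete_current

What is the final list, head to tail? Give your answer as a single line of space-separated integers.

Answer: 2 5

Derivation:
After 1 (insert_after(13)): list=[8, 13, 9, 2, 5] cursor@8
After 2 (delete_current): list=[13, 9, 2, 5] cursor@13
After 3 (delete_current): list=[9, 2, 5] cursor@9
After 4 (prev): list=[9, 2, 5] cursor@9
After 5 (prev): list=[9, 2, 5] cursor@9
After 6 (delete_current): list=[2, 5] cursor@2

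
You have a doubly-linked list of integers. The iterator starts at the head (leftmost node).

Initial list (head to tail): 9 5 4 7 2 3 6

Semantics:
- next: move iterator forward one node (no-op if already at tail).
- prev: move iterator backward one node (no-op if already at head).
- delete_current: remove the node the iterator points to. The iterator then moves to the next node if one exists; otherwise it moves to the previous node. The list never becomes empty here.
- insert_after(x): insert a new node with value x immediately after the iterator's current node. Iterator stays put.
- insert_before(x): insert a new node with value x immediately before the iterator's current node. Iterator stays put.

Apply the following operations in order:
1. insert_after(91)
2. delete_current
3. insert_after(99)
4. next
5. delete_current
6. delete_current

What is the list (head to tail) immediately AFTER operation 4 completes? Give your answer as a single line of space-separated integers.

Answer: 91 99 5 4 7 2 3 6

Derivation:
After 1 (insert_after(91)): list=[9, 91, 5, 4, 7, 2, 3, 6] cursor@9
After 2 (delete_current): list=[91, 5, 4, 7, 2, 3, 6] cursor@91
After 3 (insert_after(99)): list=[91, 99, 5, 4, 7, 2, 3, 6] cursor@91
After 4 (next): list=[91, 99, 5, 4, 7, 2, 3, 6] cursor@99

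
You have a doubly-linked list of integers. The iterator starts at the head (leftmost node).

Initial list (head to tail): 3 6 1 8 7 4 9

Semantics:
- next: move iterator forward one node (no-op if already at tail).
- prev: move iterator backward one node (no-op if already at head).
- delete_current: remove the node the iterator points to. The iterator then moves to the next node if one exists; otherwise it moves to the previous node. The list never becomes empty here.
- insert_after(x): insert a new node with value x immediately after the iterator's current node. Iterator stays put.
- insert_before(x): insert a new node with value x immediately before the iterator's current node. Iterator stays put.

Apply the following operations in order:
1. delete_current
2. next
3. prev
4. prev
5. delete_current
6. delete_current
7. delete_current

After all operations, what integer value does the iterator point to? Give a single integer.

After 1 (delete_current): list=[6, 1, 8, 7, 4, 9] cursor@6
After 2 (next): list=[6, 1, 8, 7, 4, 9] cursor@1
After 3 (prev): list=[6, 1, 8, 7, 4, 9] cursor@6
After 4 (prev): list=[6, 1, 8, 7, 4, 9] cursor@6
After 5 (delete_current): list=[1, 8, 7, 4, 9] cursor@1
After 6 (delete_current): list=[8, 7, 4, 9] cursor@8
After 7 (delete_current): list=[7, 4, 9] cursor@7

Answer: 7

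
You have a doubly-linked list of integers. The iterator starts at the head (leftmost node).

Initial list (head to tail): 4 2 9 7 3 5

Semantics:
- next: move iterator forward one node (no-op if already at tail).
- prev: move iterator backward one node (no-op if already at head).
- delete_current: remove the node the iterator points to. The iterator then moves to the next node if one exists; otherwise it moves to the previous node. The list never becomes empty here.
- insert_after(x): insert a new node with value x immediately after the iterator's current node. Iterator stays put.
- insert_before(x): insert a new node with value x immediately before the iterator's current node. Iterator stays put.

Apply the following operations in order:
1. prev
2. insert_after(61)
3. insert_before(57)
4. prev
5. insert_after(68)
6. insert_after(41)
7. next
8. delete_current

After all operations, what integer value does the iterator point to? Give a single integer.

Answer: 68

Derivation:
After 1 (prev): list=[4, 2, 9, 7, 3, 5] cursor@4
After 2 (insert_after(61)): list=[4, 61, 2, 9, 7, 3, 5] cursor@4
After 3 (insert_before(57)): list=[57, 4, 61, 2, 9, 7, 3, 5] cursor@4
After 4 (prev): list=[57, 4, 61, 2, 9, 7, 3, 5] cursor@57
After 5 (insert_after(68)): list=[57, 68, 4, 61, 2, 9, 7, 3, 5] cursor@57
After 6 (insert_after(41)): list=[57, 41, 68, 4, 61, 2, 9, 7, 3, 5] cursor@57
After 7 (next): list=[57, 41, 68, 4, 61, 2, 9, 7, 3, 5] cursor@41
After 8 (delete_current): list=[57, 68, 4, 61, 2, 9, 7, 3, 5] cursor@68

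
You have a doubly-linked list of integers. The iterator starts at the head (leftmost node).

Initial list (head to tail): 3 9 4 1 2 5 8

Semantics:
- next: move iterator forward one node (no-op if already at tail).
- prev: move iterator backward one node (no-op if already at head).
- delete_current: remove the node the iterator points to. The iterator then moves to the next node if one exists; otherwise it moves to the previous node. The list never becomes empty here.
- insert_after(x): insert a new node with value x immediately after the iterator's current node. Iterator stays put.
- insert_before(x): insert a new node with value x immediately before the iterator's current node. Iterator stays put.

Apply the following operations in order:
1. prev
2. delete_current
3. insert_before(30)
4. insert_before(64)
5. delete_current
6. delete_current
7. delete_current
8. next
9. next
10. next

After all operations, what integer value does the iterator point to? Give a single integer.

Answer: 8

Derivation:
After 1 (prev): list=[3, 9, 4, 1, 2, 5, 8] cursor@3
After 2 (delete_current): list=[9, 4, 1, 2, 5, 8] cursor@9
After 3 (insert_before(30)): list=[30, 9, 4, 1, 2, 5, 8] cursor@9
After 4 (insert_before(64)): list=[30, 64, 9, 4, 1, 2, 5, 8] cursor@9
After 5 (delete_current): list=[30, 64, 4, 1, 2, 5, 8] cursor@4
After 6 (delete_current): list=[30, 64, 1, 2, 5, 8] cursor@1
After 7 (delete_current): list=[30, 64, 2, 5, 8] cursor@2
After 8 (next): list=[30, 64, 2, 5, 8] cursor@5
After 9 (next): list=[30, 64, 2, 5, 8] cursor@8
After 10 (next): list=[30, 64, 2, 5, 8] cursor@8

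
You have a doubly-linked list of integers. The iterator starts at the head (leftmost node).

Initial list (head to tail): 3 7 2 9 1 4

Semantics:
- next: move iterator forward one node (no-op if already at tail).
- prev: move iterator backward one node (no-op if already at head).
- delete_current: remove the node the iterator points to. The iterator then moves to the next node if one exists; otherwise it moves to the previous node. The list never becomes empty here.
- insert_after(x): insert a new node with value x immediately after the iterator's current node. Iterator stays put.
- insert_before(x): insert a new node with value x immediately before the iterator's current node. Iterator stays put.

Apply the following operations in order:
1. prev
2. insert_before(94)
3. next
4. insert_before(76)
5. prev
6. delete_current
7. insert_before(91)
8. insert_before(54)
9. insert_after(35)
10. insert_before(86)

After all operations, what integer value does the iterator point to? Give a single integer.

Answer: 7

Derivation:
After 1 (prev): list=[3, 7, 2, 9, 1, 4] cursor@3
After 2 (insert_before(94)): list=[94, 3, 7, 2, 9, 1, 4] cursor@3
After 3 (next): list=[94, 3, 7, 2, 9, 1, 4] cursor@7
After 4 (insert_before(76)): list=[94, 3, 76, 7, 2, 9, 1, 4] cursor@7
After 5 (prev): list=[94, 3, 76, 7, 2, 9, 1, 4] cursor@76
After 6 (delete_current): list=[94, 3, 7, 2, 9, 1, 4] cursor@7
After 7 (insert_before(91)): list=[94, 3, 91, 7, 2, 9, 1, 4] cursor@7
After 8 (insert_before(54)): list=[94, 3, 91, 54, 7, 2, 9, 1, 4] cursor@7
After 9 (insert_after(35)): list=[94, 3, 91, 54, 7, 35, 2, 9, 1, 4] cursor@7
After 10 (insert_before(86)): list=[94, 3, 91, 54, 86, 7, 35, 2, 9, 1, 4] cursor@7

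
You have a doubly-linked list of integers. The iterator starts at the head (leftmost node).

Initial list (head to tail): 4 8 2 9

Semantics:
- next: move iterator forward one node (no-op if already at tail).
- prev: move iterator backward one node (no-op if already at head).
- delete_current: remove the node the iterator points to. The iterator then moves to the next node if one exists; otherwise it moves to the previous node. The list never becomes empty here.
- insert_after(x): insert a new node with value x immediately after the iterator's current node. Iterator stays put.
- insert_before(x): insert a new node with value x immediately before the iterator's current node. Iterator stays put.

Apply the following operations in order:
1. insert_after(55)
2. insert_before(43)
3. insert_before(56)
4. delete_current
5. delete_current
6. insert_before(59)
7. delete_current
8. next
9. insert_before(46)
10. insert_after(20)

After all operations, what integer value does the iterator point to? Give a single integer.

Answer: 9

Derivation:
After 1 (insert_after(55)): list=[4, 55, 8, 2, 9] cursor@4
After 2 (insert_before(43)): list=[43, 4, 55, 8, 2, 9] cursor@4
After 3 (insert_before(56)): list=[43, 56, 4, 55, 8, 2, 9] cursor@4
After 4 (delete_current): list=[43, 56, 55, 8, 2, 9] cursor@55
After 5 (delete_current): list=[43, 56, 8, 2, 9] cursor@8
After 6 (insert_before(59)): list=[43, 56, 59, 8, 2, 9] cursor@8
After 7 (delete_current): list=[43, 56, 59, 2, 9] cursor@2
After 8 (next): list=[43, 56, 59, 2, 9] cursor@9
After 9 (insert_before(46)): list=[43, 56, 59, 2, 46, 9] cursor@9
After 10 (insert_after(20)): list=[43, 56, 59, 2, 46, 9, 20] cursor@9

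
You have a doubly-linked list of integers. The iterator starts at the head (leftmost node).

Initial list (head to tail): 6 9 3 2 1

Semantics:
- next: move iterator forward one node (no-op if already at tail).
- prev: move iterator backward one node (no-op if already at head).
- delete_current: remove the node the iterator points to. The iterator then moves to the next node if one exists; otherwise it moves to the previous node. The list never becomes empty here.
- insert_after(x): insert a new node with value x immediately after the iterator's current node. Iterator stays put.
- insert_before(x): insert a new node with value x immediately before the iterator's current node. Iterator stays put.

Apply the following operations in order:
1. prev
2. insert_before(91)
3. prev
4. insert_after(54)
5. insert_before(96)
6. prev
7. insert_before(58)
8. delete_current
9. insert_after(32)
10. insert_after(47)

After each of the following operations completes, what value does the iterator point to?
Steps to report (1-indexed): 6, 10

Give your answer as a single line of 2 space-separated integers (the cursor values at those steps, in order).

Answer: 96 91

Derivation:
After 1 (prev): list=[6, 9, 3, 2, 1] cursor@6
After 2 (insert_before(91)): list=[91, 6, 9, 3, 2, 1] cursor@6
After 3 (prev): list=[91, 6, 9, 3, 2, 1] cursor@91
After 4 (insert_after(54)): list=[91, 54, 6, 9, 3, 2, 1] cursor@91
After 5 (insert_before(96)): list=[96, 91, 54, 6, 9, 3, 2, 1] cursor@91
After 6 (prev): list=[96, 91, 54, 6, 9, 3, 2, 1] cursor@96
After 7 (insert_before(58)): list=[58, 96, 91, 54, 6, 9, 3, 2, 1] cursor@96
After 8 (delete_current): list=[58, 91, 54, 6, 9, 3, 2, 1] cursor@91
After 9 (insert_after(32)): list=[58, 91, 32, 54, 6, 9, 3, 2, 1] cursor@91
After 10 (insert_after(47)): list=[58, 91, 47, 32, 54, 6, 9, 3, 2, 1] cursor@91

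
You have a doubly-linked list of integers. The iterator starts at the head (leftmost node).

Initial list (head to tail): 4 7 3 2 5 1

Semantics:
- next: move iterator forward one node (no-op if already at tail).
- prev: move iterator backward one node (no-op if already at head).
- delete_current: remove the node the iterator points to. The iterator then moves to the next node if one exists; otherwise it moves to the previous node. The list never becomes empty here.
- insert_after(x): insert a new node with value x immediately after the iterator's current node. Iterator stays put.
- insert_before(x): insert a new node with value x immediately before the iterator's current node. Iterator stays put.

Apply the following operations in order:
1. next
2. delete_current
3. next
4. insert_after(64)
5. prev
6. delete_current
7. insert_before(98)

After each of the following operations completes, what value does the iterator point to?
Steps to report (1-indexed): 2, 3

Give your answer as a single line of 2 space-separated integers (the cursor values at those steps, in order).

After 1 (next): list=[4, 7, 3, 2, 5, 1] cursor@7
After 2 (delete_current): list=[4, 3, 2, 5, 1] cursor@3
After 3 (next): list=[4, 3, 2, 5, 1] cursor@2
After 4 (insert_after(64)): list=[4, 3, 2, 64, 5, 1] cursor@2
After 5 (prev): list=[4, 3, 2, 64, 5, 1] cursor@3
After 6 (delete_current): list=[4, 2, 64, 5, 1] cursor@2
After 7 (insert_before(98)): list=[4, 98, 2, 64, 5, 1] cursor@2

Answer: 3 2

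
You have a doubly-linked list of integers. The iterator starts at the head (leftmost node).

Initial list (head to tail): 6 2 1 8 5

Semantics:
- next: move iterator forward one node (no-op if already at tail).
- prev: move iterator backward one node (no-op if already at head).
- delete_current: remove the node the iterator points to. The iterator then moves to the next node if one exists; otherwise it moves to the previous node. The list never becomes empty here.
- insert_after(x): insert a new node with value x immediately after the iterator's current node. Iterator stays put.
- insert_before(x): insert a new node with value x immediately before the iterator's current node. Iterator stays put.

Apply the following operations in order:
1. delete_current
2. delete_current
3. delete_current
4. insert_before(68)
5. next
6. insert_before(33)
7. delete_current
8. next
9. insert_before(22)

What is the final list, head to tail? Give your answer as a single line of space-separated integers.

After 1 (delete_current): list=[2, 1, 8, 5] cursor@2
After 2 (delete_current): list=[1, 8, 5] cursor@1
After 3 (delete_current): list=[8, 5] cursor@8
After 4 (insert_before(68)): list=[68, 8, 5] cursor@8
After 5 (next): list=[68, 8, 5] cursor@5
After 6 (insert_before(33)): list=[68, 8, 33, 5] cursor@5
After 7 (delete_current): list=[68, 8, 33] cursor@33
After 8 (next): list=[68, 8, 33] cursor@33
After 9 (insert_before(22)): list=[68, 8, 22, 33] cursor@33

Answer: 68 8 22 33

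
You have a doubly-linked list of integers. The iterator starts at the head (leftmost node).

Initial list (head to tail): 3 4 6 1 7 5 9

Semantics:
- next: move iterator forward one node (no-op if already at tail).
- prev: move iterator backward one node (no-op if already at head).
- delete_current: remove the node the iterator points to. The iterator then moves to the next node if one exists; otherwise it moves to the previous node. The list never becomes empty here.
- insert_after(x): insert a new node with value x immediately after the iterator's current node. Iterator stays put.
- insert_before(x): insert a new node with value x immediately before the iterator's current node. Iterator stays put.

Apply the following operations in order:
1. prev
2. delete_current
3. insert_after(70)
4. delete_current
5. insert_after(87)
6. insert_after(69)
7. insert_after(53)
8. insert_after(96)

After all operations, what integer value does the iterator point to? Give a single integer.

Answer: 70

Derivation:
After 1 (prev): list=[3, 4, 6, 1, 7, 5, 9] cursor@3
After 2 (delete_current): list=[4, 6, 1, 7, 5, 9] cursor@4
After 3 (insert_after(70)): list=[4, 70, 6, 1, 7, 5, 9] cursor@4
After 4 (delete_current): list=[70, 6, 1, 7, 5, 9] cursor@70
After 5 (insert_after(87)): list=[70, 87, 6, 1, 7, 5, 9] cursor@70
After 6 (insert_after(69)): list=[70, 69, 87, 6, 1, 7, 5, 9] cursor@70
After 7 (insert_after(53)): list=[70, 53, 69, 87, 6, 1, 7, 5, 9] cursor@70
After 8 (insert_after(96)): list=[70, 96, 53, 69, 87, 6, 1, 7, 5, 9] cursor@70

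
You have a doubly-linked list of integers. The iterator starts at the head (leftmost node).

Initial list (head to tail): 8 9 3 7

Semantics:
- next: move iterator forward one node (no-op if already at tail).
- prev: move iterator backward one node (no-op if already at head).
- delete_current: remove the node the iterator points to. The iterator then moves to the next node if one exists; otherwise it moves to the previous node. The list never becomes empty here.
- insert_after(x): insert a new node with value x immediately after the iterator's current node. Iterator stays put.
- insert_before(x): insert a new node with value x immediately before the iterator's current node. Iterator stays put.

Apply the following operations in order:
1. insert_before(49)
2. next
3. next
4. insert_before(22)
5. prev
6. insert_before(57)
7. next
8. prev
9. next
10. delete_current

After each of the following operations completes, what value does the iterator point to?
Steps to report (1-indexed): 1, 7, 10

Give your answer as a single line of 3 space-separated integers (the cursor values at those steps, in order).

Answer: 8 3 7

Derivation:
After 1 (insert_before(49)): list=[49, 8, 9, 3, 7] cursor@8
After 2 (next): list=[49, 8, 9, 3, 7] cursor@9
After 3 (next): list=[49, 8, 9, 3, 7] cursor@3
After 4 (insert_before(22)): list=[49, 8, 9, 22, 3, 7] cursor@3
After 5 (prev): list=[49, 8, 9, 22, 3, 7] cursor@22
After 6 (insert_before(57)): list=[49, 8, 9, 57, 22, 3, 7] cursor@22
After 7 (next): list=[49, 8, 9, 57, 22, 3, 7] cursor@3
After 8 (prev): list=[49, 8, 9, 57, 22, 3, 7] cursor@22
After 9 (next): list=[49, 8, 9, 57, 22, 3, 7] cursor@3
After 10 (delete_current): list=[49, 8, 9, 57, 22, 7] cursor@7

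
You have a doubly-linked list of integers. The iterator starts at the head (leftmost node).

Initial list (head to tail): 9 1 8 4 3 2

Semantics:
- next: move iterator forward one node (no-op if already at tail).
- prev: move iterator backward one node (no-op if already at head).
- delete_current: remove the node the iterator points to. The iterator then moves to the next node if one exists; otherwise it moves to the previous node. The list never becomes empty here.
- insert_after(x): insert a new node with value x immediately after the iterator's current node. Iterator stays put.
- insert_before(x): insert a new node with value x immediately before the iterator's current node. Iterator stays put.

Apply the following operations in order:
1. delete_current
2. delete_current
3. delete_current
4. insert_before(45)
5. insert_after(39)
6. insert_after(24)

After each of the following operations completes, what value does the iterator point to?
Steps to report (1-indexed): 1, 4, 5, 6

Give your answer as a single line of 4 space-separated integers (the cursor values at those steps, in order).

Answer: 1 4 4 4

Derivation:
After 1 (delete_current): list=[1, 8, 4, 3, 2] cursor@1
After 2 (delete_current): list=[8, 4, 3, 2] cursor@8
After 3 (delete_current): list=[4, 3, 2] cursor@4
After 4 (insert_before(45)): list=[45, 4, 3, 2] cursor@4
After 5 (insert_after(39)): list=[45, 4, 39, 3, 2] cursor@4
After 6 (insert_after(24)): list=[45, 4, 24, 39, 3, 2] cursor@4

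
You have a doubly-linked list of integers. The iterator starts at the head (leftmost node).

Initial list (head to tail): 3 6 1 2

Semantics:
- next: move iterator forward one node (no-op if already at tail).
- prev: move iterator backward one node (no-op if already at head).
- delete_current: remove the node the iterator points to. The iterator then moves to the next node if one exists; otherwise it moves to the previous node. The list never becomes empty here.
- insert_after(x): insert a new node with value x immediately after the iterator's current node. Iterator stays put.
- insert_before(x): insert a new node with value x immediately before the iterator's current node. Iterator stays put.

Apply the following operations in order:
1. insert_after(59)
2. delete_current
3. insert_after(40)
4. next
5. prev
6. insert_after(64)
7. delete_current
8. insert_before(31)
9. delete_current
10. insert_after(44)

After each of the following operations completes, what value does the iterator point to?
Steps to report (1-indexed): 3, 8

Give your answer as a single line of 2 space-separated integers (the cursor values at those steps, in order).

Answer: 59 64

Derivation:
After 1 (insert_after(59)): list=[3, 59, 6, 1, 2] cursor@3
After 2 (delete_current): list=[59, 6, 1, 2] cursor@59
After 3 (insert_after(40)): list=[59, 40, 6, 1, 2] cursor@59
After 4 (next): list=[59, 40, 6, 1, 2] cursor@40
After 5 (prev): list=[59, 40, 6, 1, 2] cursor@59
After 6 (insert_after(64)): list=[59, 64, 40, 6, 1, 2] cursor@59
After 7 (delete_current): list=[64, 40, 6, 1, 2] cursor@64
After 8 (insert_before(31)): list=[31, 64, 40, 6, 1, 2] cursor@64
After 9 (delete_current): list=[31, 40, 6, 1, 2] cursor@40
After 10 (insert_after(44)): list=[31, 40, 44, 6, 1, 2] cursor@40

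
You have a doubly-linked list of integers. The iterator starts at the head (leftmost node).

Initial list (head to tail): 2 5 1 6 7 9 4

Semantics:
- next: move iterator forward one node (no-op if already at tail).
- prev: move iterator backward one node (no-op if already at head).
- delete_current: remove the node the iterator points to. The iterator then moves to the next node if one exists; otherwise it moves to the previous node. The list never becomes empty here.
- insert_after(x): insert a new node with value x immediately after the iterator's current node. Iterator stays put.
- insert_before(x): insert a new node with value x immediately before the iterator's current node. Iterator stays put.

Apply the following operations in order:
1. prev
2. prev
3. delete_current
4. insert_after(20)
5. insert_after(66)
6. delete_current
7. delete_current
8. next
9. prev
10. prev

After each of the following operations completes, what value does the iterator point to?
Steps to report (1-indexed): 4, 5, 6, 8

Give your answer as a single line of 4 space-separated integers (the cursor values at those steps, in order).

After 1 (prev): list=[2, 5, 1, 6, 7, 9, 4] cursor@2
After 2 (prev): list=[2, 5, 1, 6, 7, 9, 4] cursor@2
After 3 (delete_current): list=[5, 1, 6, 7, 9, 4] cursor@5
After 4 (insert_after(20)): list=[5, 20, 1, 6, 7, 9, 4] cursor@5
After 5 (insert_after(66)): list=[5, 66, 20, 1, 6, 7, 9, 4] cursor@5
After 6 (delete_current): list=[66, 20, 1, 6, 7, 9, 4] cursor@66
After 7 (delete_current): list=[20, 1, 6, 7, 9, 4] cursor@20
After 8 (next): list=[20, 1, 6, 7, 9, 4] cursor@1
After 9 (prev): list=[20, 1, 6, 7, 9, 4] cursor@20
After 10 (prev): list=[20, 1, 6, 7, 9, 4] cursor@20

Answer: 5 5 66 1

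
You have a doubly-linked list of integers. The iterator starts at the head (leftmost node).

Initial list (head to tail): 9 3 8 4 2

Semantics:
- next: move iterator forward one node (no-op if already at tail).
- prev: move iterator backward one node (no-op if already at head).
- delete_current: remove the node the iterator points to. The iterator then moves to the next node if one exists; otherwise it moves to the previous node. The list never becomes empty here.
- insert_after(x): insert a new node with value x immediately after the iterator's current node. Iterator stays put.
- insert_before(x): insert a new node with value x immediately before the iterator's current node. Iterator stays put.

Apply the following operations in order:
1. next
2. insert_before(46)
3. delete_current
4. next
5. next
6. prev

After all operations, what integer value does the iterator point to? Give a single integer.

After 1 (next): list=[9, 3, 8, 4, 2] cursor@3
After 2 (insert_before(46)): list=[9, 46, 3, 8, 4, 2] cursor@3
After 3 (delete_current): list=[9, 46, 8, 4, 2] cursor@8
After 4 (next): list=[9, 46, 8, 4, 2] cursor@4
After 5 (next): list=[9, 46, 8, 4, 2] cursor@2
After 6 (prev): list=[9, 46, 8, 4, 2] cursor@4

Answer: 4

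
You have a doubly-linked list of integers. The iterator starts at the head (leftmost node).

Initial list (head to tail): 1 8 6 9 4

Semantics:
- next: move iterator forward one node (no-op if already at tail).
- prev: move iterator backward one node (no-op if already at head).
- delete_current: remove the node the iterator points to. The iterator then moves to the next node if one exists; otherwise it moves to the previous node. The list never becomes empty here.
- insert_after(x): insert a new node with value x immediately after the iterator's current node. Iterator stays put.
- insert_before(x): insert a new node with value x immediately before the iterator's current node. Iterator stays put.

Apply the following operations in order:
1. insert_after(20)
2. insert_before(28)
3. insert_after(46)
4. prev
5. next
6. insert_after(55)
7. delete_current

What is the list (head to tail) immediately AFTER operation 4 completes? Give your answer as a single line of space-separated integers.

After 1 (insert_after(20)): list=[1, 20, 8, 6, 9, 4] cursor@1
After 2 (insert_before(28)): list=[28, 1, 20, 8, 6, 9, 4] cursor@1
After 3 (insert_after(46)): list=[28, 1, 46, 20, 8, 6, 9, 4] cursor@1
After 4 (prev): list=[28, 1, 46, 20, 8, 6, 9, 4] cursor@28

Answer: 28 1 46 20 8 6 9 4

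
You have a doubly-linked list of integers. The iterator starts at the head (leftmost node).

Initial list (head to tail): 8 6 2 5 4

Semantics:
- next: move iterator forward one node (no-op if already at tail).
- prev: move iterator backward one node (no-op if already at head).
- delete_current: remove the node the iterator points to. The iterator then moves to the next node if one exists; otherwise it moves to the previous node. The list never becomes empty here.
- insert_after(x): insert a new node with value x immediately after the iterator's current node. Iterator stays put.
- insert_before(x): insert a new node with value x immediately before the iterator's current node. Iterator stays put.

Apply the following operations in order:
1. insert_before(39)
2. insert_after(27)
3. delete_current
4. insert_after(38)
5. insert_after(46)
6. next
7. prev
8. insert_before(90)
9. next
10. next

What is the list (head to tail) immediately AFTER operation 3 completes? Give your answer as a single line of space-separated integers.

After 1 (insert_before(39)): list=[39, 8, 6, 2, 5, 4] cursor@8
After 2 (insert_after(27)): list=[39, 8, 27, 6, 2, 5, 4] cursor@8
After 3 (delete_current): list=[39, 27, 6, 2, 5, 4] cursor@27

Answer: 39 27 6 2 5 4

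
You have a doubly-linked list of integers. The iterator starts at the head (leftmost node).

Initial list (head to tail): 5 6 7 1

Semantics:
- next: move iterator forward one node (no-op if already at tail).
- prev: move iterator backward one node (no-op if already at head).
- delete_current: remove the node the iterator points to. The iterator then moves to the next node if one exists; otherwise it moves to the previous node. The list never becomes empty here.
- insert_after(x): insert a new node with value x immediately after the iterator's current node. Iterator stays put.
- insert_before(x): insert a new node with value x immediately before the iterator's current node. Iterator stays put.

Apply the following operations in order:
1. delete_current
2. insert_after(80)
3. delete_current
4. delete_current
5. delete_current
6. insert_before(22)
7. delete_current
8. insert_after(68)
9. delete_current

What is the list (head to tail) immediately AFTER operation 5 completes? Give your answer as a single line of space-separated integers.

Answer: 1

Derivation:
After 1 (delete_current): list=[6, 7, 1] cursor@6
After 2 (insert_after(80)): list=[6, 80, 7, 1] cursor@6
After 3 (delete_current): list=[80, 7, 1] cursor@80
After 4 (delete_current): list=[7, 1] cursor@7
After 5 (delete_current): list=[1] cursor@1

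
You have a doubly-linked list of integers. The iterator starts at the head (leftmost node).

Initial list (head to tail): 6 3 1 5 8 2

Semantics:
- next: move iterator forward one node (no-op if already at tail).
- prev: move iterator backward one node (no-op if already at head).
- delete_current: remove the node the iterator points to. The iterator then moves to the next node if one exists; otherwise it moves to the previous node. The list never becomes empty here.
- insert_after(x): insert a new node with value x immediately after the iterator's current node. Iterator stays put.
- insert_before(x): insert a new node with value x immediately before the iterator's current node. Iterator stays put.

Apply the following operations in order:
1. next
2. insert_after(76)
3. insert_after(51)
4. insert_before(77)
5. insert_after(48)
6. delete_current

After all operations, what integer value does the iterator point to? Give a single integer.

After 1 (next): list=[6, 3, 1, 5, 8, 2] cursor@3
After 2 (insert_after(76)): list=[6, 3, 76, 1, 5, 8, 2] cursor@3
After 3 (insert_after(51)): list=[6, 3, 51, 76, 1, 5, 8, 2] cursor@3
After 4 (insert_before(77)): list=[6, 77, 3, 51, 76, 1, 5, 8, 2] cursor@3
After 5 (insert_after(48)): list=[6, 77, 3, 48, 51, 76, 1, 5, 8, 2] cursor@3
After 6 (delete_current): list=[6, 77, 48, 51, 76, 1, 5, 8, 2] cursor@48

Answer: 48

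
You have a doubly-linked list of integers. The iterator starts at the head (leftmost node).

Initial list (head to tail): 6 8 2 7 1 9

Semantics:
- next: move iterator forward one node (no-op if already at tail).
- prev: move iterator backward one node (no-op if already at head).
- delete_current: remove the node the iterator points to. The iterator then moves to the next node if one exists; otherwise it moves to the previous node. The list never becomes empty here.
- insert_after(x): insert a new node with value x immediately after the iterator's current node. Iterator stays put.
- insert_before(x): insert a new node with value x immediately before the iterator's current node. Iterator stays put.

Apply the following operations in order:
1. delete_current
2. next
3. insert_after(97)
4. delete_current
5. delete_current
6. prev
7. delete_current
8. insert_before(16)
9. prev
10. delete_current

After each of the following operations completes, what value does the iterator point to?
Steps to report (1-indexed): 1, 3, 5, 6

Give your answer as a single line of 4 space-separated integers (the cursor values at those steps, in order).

Answer: 8 2 7 8

Derivation:
After 1 (delete_current): list=[8, 2, 7, 1, 9] cursor@8
After 2 (next): list=[8, 2, 7, 1, 9] cursor@2
After 3 (insert_after(97)): list=[8, 2, 97, 7, 1, 9] cursor@2
After 4 (delete_current): list=[8, 97, 7, 1, 9] cursor@97
After 5 (delete_current): list=[8, 7, 1, 9] cursor@7
After 6 (prev): list=[8, 7, 1, 9] cursor@8
After 7 (delete_current): list=[7, 1, 9] cursor@7
After 8 (insert_before(16)): list=[16, 7, 1, 9] cursor@7
After 9 (prev): list=[16, 7, 1, 9] cursor@16
After 10 (delete_current): list=[7, 1, 9] cursor@7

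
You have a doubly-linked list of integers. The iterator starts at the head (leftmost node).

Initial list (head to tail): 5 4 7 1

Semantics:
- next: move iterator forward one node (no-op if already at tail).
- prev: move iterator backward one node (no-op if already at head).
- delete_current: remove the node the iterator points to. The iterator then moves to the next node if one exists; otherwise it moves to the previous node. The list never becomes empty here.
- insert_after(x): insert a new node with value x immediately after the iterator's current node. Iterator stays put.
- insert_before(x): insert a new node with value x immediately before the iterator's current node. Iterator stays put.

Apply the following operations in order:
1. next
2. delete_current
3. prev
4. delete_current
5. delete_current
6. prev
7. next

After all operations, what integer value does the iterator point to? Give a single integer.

After 1 (next): list=[5, 4, 7, 1] cursor@4
After 2 (delete_current): list=[5, 7, 1] cursor@7
After 3 (prev): list=[5, 7, 1] cursor@5
After 4 (delete_current): list=[7, 1] cursor@7
After 5 (delete_current): list=[1] cursor@1
After 6 (prev): list=[1] cursor@1
After 7 (next): list=[1] cursor@1

Answer: 1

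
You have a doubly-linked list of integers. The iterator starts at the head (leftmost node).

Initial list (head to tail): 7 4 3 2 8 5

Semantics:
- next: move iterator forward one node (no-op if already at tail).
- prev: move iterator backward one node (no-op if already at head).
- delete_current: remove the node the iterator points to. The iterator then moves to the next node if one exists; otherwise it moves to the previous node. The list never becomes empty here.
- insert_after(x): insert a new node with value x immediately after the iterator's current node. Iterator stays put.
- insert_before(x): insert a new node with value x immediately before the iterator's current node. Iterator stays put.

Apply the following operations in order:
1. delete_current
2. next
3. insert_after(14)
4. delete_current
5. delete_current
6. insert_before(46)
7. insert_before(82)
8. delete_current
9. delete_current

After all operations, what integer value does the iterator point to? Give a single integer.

Answer: 5

Derivation:
After 1 (delete_current): list=[4, 3, 2, 8, 5] cursor@4
After 2 (next): list=[4, 3, 2, 8, 5] cursor@3
After 3 (insert_after(14)): list=[4, 3, 14, 2, 8, 5] cursor@3
After 4 (delete_current): list=[4, 14, 2, 8, 5] cursor@14
After 5 (delete_current): list=[4, 2, 8, 5] cursor@2
After 6 (insert_before(46)): list=[4, 46, 2, 8, 5] cursor@2
After 7 (insert_before(82)): list=[4, 46, 82, 2, 8, 5] cursor@2
After 8 (delete_current): list=[4, 46, 82, 8, 5] cursor@8
After 9 (delete_current): list=[4, 46, 82, 5] cursor@5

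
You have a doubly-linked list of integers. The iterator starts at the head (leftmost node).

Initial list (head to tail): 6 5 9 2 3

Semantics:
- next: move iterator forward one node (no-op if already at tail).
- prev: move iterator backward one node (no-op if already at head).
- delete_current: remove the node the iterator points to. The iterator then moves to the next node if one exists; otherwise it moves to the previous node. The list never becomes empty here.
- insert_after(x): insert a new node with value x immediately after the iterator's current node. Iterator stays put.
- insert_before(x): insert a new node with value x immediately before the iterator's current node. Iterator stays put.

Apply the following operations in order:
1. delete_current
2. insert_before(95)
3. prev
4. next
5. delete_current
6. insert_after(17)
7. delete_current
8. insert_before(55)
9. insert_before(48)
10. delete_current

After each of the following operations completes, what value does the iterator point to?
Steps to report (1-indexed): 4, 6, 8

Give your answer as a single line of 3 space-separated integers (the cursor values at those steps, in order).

Answer: 5 9 17

Derivation:
After 1 (delete_current): list=[5, 9, 2, 3] cursor@5
After 2 (insert_before(95)): list=[95, 5, 9, 2, 3] cursor@5
After 3 (prev): list=[95, 5, 9, 2, 3] cursor@95
After 4 (next): list=[95, 5, 9, 2, 3] cursor@5
After 5 (delete_current): list=[95, 9, 2, 3] cursor@9
After 6 (insert_after(17)): list=[95, 9, 17, 2, 3] cursor@9
After 7 (delete_current): list=[95, 17, 2, 3] cursor@17
After 8 (insert_before(55)): list=[95, 55, 17, 2, 3] cursor@17
After 9 (insert_before(48)): list=[95, 55, 48, 17, 2, 3] cursor@17
After 10 (delete_current): list=[95, 55, 48, 2, 3] cursor@2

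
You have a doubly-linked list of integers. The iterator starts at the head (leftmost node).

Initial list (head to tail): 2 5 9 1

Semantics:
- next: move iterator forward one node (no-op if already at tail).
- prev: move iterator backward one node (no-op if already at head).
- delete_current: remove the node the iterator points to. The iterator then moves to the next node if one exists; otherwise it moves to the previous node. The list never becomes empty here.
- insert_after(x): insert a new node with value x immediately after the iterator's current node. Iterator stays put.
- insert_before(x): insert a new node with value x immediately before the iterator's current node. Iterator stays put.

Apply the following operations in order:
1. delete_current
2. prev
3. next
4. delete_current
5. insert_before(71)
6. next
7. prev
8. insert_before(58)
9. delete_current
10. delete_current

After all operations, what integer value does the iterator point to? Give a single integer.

Answer: 58

Derivation:
After 1 (delete_current): list=[5, 9, 1] cursor@5
After 2 (prev): list=[5, 9, 1] cursor@5
After 3 (next): list=[5, 9, 1] cursor@9
After 4 (delete_current): list=[5, 1] cursor@1
After 5 (insert_before(71)): list=[5, 71, 1] cursor@1
After 6 (next): list=[5, 71, 1] cursor@1
After 7 (prev): list=[5, 71, 1] cursor@71
After 8 (insert_before(58)): list=[5, 58, 71, 1] cursor@71
After 9 (delete_current): list=[5, 58, 1] cursor@1
After 10 (delete_current): list=[5, 58] cursor@58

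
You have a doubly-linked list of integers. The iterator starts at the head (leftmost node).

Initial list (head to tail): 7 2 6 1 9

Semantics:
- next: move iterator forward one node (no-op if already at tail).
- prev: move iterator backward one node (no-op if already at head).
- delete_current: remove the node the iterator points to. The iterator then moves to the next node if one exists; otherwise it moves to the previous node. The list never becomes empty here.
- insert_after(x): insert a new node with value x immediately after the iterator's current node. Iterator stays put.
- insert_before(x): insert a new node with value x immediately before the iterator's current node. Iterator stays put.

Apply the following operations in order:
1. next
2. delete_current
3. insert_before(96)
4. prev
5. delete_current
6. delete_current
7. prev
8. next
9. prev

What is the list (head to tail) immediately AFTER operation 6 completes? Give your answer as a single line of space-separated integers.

After 1 (next): list=[7, 2, 6, 1, 9] cursor@2
After 2 (delete_current): list=[7, 6, 1, 9] cursor@6
After 3 (insert_before(96)): list=[7, 96, 6, 1, 9] cursor@6
After 4 (prev): list=[7, 96, 6, 1, 9] cursor@96
After 5 (delete_current): list=[7, 6, 1, 9] cursor@6
After 6 (delete_current): list=[7, 1, 9] cursor@1

Answer: 7 1 9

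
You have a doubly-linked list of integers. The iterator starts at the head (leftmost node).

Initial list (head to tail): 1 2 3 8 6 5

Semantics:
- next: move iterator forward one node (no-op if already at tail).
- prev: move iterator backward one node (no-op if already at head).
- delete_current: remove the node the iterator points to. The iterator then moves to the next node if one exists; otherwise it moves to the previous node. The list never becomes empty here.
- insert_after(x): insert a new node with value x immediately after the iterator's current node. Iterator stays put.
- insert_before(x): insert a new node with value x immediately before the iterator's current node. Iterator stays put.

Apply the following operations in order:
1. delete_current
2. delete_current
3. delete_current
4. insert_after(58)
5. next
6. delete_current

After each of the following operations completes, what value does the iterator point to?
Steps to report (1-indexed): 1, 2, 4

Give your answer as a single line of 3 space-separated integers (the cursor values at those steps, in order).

After 1 (delete_current): list=[2, 3, 8, 6, 5] cursor@2
After 2 (delete_current): list=[3, 8, 6, 5] cursor@3
After 3 (delete_current): list=[8, 6, 5] cursor@8
After 4 (insert_after(58)): list=[8, 58, 6, 5] cursor@8
After 5 (next): list=[8, 58, 6, 5] cursor@58
After 6 (delete_current): list=[8, 6, 5] cursor@6

Answer: 2 3 8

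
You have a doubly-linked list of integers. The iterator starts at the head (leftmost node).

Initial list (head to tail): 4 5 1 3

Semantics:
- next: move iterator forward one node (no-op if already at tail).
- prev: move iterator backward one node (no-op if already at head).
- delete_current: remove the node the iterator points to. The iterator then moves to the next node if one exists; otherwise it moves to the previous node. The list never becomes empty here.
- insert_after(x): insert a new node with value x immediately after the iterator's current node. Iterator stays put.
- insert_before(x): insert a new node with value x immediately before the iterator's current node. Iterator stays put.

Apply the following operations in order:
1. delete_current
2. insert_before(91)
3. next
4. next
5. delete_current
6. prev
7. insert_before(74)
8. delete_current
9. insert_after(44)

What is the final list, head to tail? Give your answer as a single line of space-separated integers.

After 1 (delete_current): list=[5, 1, 3] cursor@5
After 2 (insert_before(91)): list=[91, 5, 1, 3] cursor@5
After 3 (next): list=[91, 5, 1, 3] cursor@1
After 4 (next): list=[91, 5, 1, 3] cursor@3
After 5 (delete_current): list=[91, 5, 1] cursor@1
After 6 (prev): list=[91, 5, 1] cursor@5
After 7 (insert_before(74)): list=[91, 74, 5, 1] cursor@5
After 8 (delete_current): list=[91, 74, 1] cursor@1
After 9 (insert_after(44)): list=[91, 74, 1, 44] cursor@1

Answer: 91 74 1 44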